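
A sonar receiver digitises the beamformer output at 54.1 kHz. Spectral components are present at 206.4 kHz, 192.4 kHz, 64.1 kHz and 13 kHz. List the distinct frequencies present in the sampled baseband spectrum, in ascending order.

fs/2 = 27.05 kHz.
206.4 kHz mod fs = 44.1 kHz.
44.1 kHz > fs/2 = 27.05 kHz, folds to fs − 44.1 kHz = 10 kHz.
192.4 kHz mod fs = 30.1 kHz.
30.1 kHz > fs/2 = 27.05 kHz, folds to fs − 30.1 kHz = 24 kHz.
64.1 kHz mod fs = 10 kHz.
10 kHz ≤ fs/2 = 27.05 kHz, appears at 10 kHz.
13 kHz ≤ fs/2 = 27.05 kHz, passes unchanged.
Distinct values: {10 kHz, 13 kHz, 24 kHz}.

10 kHz, 13 kHz, 24 kHz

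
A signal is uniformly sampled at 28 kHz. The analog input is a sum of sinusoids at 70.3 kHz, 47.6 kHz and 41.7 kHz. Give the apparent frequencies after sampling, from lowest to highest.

8.4 kHz, 13.7 kHz

fs/2 = 14 kHz.
70.3 kHz mod fs = 14.3 kHz.
14.3 kHz > fs/2 = 14 kHz, folds to fs − 14.3 kHz = 13.7 kHz.
47.6 kHz mod fs = 19.6 kHz.
19.6 kHz > fs/2 = 14 kHz, folds to fs − 19.6 kHz = 8.4 kHz.
41.7 kHz mod fs = 13.7 kHz.
13.7 kHz ≤ fs/2 = 14 kHz, appears at 13.7 kHz.
Distinct values: {8.4 kHz, 13.7 kHz}.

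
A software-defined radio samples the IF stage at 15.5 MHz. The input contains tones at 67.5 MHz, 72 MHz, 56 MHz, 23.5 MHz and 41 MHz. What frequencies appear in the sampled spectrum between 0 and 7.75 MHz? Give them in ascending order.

fs/2 = 7.75 MHz.
67.5 MHz mod fs = 5.5 MHz.
5.5 MHz ≤ fs/2 = 7.75 MHz, appears at 5.5 MHz.
72 MHz mod fs = 10 MHz.
10 MHz > fs/2 = 7.75 MHz, folds to fs − 10 MHz = 5.5 MHz.
56 MHz mod fs = 9.5 MHz.
9.5 MHz > fs/2 = 7.75 MHz, folds to fs − 9.5 MHz = 6 MHz.
23.5 MHz mod fs = 8 MHz.
8 MHz > fs/2 = 7.75 MHz, folds to fs − 8 MHz = 7.5 MHz.
41 MHz mod fs = 10 MHz.
10 MHz > fs/2 = 7.75 MHz, folds to fs − 10 MHz = 5.5 MHz.
Distinct values: {5.5 MHz, 6 MHz, 7.5 MHz}.

5.5 MHz, 6 MHz, 7.5 MHz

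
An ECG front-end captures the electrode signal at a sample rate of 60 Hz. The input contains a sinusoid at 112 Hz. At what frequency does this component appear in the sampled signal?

8 Hz

112 Hz mod fs = 52 Hz.
52 Hz > fs/2 = 30 Hz, folds to fs − 52 Hz = 8 Hz.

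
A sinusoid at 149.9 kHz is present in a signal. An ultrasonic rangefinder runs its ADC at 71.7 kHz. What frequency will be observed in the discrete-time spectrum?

6.5 kHz

149.9 kHz mod fs = 6.5 kHz.
6.5 kHz ≤ fs/2 = 35.85 kHz, appears at 6.5 kHz.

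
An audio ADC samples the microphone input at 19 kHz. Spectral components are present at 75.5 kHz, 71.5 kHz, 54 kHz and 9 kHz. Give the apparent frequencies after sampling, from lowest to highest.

fs/2 = 9.5 kHz.
75.5 kHz mod fs = 18.5 kHz.
18.5 kHz > fs/2 = 9.5 kHz, folds to fs − 18.5 kHz = 0.5 kHz.
71.5 kHz mod fs = 14.5 kHz.
14.5 kHz > fs/2 = 9.5 kHz, folds to fs − 14.5 kHz = 4.5 kHz.
54 kHz mod fs = 16 kHz.
16 kHz > fs/2 = 9.5 kHz, folds to fs − 16 kHz = 3 kHz.
9 kHz ≤ fs/2 = 9.5 kHz, passes unchanged.
Distinct values: {0.5 kHz, 3 kHz, 4.5 kHz, 9 kHz}.

0.5 kHz, 3 kHz, 4.5 kHz, 9 kHz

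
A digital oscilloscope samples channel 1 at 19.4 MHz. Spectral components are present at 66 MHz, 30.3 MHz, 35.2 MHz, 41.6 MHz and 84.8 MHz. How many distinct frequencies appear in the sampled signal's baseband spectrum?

5

fs/2 = 9.7 MHz.
66 MHz mod fs = 7.8 MHz.
7.8 MHz ≤ fs/2 = 9.7 MHz, appears at 7.8 MHz.
30.3 MHz mod fs = 10.9 MHz.
10.9 MHz > fs/2 = 9.7 MHz, folds to fs − 10.9 MHz = 8.5 MHz.
35.2 MHz mod fs = 15.8 MHz.
15.8 MHz > fs/2 = 9.7 MHz, folds to fs − 15.8 MHz = 3.6 MHz.
41.6 MHz mod fs = 2.8 MHz.
2.8 MHz ≤ fs/2 = 9.7 MHz, appears at 2.8 MHz.
84.8 MHz mod fs = 7.2 MHz.
7.2 MHz ≤ fs/2 = 9.7 MHz, appears at 7.2 MHz.
Distinct values: {2.8 MHz, 3.6 MHz, 7.2 MHz, 7.8 MHz, 8.5 MHz} → 5.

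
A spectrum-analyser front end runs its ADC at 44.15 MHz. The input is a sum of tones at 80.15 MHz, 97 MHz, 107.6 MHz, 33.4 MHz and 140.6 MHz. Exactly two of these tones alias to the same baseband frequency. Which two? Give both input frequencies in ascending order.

80.15 MHz, 140.6 MHz

fs/2 = 22.075 MHz.
80.15 MHz mod fs = 36 MHz.
36 MHz > fs/2 = 22.075 MHz, folds to fs − 36 MHz = 8.15 MHz.
97 MHz mod fs = 8.7 MHz.
8.7 MHz ≤ fs/2 = 22.075 MHz, appears at 8.7 MHz.
107.6 MHz mod fs = 19.3 MHz.
19.3 MHz ≤ fs/2 = 22.075 MHz, appears at 19.3 MHz.
33.4 MHz > fs/2 = 22.075 MHz, folds to fs − 33.4 MHz = 10.75 MHz.
140.6 MHz mod fs = 8.15 MHz.
8.15 MHz ≤ fs/2 = 22.075 MHz, appears at 8.15 MHz.
80.15 MHz and 140.6 MHz both map to 8.15 MHz.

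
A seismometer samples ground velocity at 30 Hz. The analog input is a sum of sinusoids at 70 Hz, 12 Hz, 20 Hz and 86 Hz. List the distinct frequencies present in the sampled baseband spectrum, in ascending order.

4 Hz, 10 Hz, 12 Hz

fs/2 = 15 Hz.
70 Hz mod fs = 10 Hz.
10 Hz ≤ fs/2 = 15 Hz, appears at 10 Hz.
12 Hz ≤ fs/2 = 15 Hz, passes unchanged.
20 Hz > fs/2 = 15 Hz, folds to fs − 20 Hz = 10 Hz.
86 Hz mod fs = 26 Hz.
26 Hz > fs/2 = 15 Hz, folds to fs − 26 Hz = 4 Hz.
Distinct values: {4 Hz, 10 Hz, 12 Hz}.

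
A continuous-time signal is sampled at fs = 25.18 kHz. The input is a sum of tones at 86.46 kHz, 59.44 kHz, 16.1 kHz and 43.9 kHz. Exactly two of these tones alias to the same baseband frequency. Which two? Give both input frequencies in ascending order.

16.1 kHz, 59.44 kHz

fs/2 = 12.59 kHz.
86.46 kHz mod fs = 10.92 kHz.
10.92 kHz ≤ fs/2 = 12.59 kHz, appears at 10.92 kHz.
59.44 kHz mod fs = 9.08 kHz.
9.08 kHz ≤ fs/2 = 12.59 kHz, appears at 9.08 kHz.
16.1 kHz > fs/2 = 12.59 kHz, folds to fs − 16.1 kHz = 9.08 kHz.
43.9 kHz mod fs = 18.72 kHz.
18.72 kHz > fs/2 = 12.59 kHz, folds to fs − 18.72 kHz = 6.46 kHz.
16.1 kHz and 59.44 kHz both map to 9.08 kHz.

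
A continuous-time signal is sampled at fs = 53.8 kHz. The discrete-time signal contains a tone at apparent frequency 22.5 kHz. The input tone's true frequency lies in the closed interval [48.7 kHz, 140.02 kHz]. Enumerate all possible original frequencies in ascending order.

76.3 kHz, 85.1 kHz, 130.1 kHz, 138.9 kHz

Frequencies that alias to 22.5 kHz are k·fs ± 22.5 kHz for integer k ≥ 0.
k=0: 22.5 kHz.
k=1: 31.3 kHz, 76.3 kHz.
k=2: 85.1 kHz, 130.1 kHz.
k=3: 138.9 kHz, 183.9 kHz.
k=4: 192.7 kHz, 237.7 kHz.
Within [48.7 kHz, 140.02 kHz]: 76.3 kHz, 85.1 kHz, 130.1 kHz, 138.9 kHz.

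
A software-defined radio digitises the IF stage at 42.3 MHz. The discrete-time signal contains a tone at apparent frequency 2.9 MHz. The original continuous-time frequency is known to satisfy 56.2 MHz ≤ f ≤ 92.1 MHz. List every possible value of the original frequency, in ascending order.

81.7 MHz, 87.5 MHz

Frequencies that alias to 2.9 MHz are k·fs ± 2.9 MHz for integer k ≥ 0.
k=0: 2.9 MHz.
k=1: 39.4 MHz, 45.2 MHz.
k=2: 81.7 MHz, 87.5 MHz.
k=3: 124 MHz, 129.8 MHz.
Within [56.2 MHz, 92.1 MHz]: 81.7 MHz, 87.5 MHz.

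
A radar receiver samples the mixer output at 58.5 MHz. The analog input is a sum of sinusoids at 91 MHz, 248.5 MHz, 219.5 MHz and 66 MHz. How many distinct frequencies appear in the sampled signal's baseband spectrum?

fs/2 = 29.25 MHz.
91 MHz mod fs = 32.5 MHz.
32.5 MHz > fs/2 = 29.25 MHz, folds to fs − 32.5 MHz = 26 MHz.
248.5 MHz mod fs = 14.5 MHz.
14.5 MHz ≤ fs/2 = 29.25 MHz, appears at 14.5 MHz.
219.5 MHz mod fs = 44 MHz.
44 MHz > fs/2 = 29.25 MHz, folds to fs − 44 MHz = 14.5 MHz.
66 MHz mod fs = 7.5 MHz.
7.5 MHz ≤ fs/2 = 29.25 MHz, appears at 7.5 MHz.
Distinct values: {7.5 MHz, 14.5 MHz, 26 MHz} → 3.

3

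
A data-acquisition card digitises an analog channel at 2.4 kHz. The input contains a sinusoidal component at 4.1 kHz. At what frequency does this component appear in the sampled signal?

4.1 kHz mod fs = 1.7 kHz.
1.7 kHz > fs/2 = 1.2 kHz, folds to fs − 1.7 kHz = 0.7 kHz.

0.7 kHz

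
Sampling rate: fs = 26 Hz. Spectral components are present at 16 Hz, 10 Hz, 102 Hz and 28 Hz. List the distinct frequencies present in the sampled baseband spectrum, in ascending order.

fs/2 = 13 Hz.
16 Hz > fs/2 = 13 Hz, folds to fs − 16 Hz = 10 Hz.
10 Hz ≤ fs/2 = 13 Hz, passes unchanged.
102 Hz mod fs = 24 Hz.
24 Hz > fs/2 = 13 Hz, folds to fs − 24 Hz = 2 Hz.
28 Hz mod fs = 2 Hz.
2 Hz ≤ fs/2 = 13 Hz, appears at 2 Hz.
Distinct values: {2 Hz, 10 Hz}.

2 Hz, 10 Hz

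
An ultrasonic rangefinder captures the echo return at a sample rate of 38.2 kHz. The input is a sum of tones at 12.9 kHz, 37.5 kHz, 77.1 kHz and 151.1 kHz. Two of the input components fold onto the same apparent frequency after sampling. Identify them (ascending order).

fs/2 = 19.1 kHz.
12.9 kHz ≤ fs/2 = 19.1 kHz, passes unchanged.
37.5 kHz > fs/2 = 19.1 kHz, folds to fs − 37.5 kHz = 0.7 kHz.
77.1 kHz mod fs = 0.7 kHz.
0.7 kHz ≤ fs/2 = 19.1 kHz, appears at 0.7 kHz.
151.1 kHz mod fs = 36.5 kHz.
36.5 kHz > fs/2 = 19.1 kHz, folds to fs − 36.5 kHz = 1.7 kHz.
37.5 kHz and 77.1 kHz both map to 0.7 kHz.

37.5 kHz, 77.1 kHz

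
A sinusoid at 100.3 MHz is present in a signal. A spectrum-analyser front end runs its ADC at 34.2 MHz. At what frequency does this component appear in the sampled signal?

100.3 MHz mod fs = 31.9 MHz.
31.9 MHz > fs/2 = 17.1 MHz, folds to fs − 31.9 MHz = 2.3 MHz.

2.3 MHz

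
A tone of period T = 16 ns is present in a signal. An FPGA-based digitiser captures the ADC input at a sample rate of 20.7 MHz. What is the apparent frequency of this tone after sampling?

0.4 MHz

T = 16 ns → f = 1/T = 62.5 MHz.
62.5 MHz mod fs = 0.4 MHz.
0.4 MHz ≤ fs/2 = 10.35 MHz, appears at 0.4 MHz.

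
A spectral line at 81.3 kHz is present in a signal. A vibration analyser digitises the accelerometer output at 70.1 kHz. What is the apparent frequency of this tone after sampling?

81.3 kHz mod fs = 11.2 kHz.
11.2 kHz ≤ fs/2 = 35.05 kHz, appears at 11.2 kHz.

11.2 kHz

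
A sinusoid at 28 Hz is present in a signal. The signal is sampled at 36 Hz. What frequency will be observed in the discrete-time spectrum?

8 Hz

28 Hz > fs/2 = 18 Hz, folds to fs − 28 Hz = 8 Hz.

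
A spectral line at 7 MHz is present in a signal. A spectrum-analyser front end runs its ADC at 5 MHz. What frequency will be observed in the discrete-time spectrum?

7 MHz mod fs = 2 MHz.
2 MHz ≤ fs/2 = 2.5 MHz, appears at 2 MHz.

2 MHz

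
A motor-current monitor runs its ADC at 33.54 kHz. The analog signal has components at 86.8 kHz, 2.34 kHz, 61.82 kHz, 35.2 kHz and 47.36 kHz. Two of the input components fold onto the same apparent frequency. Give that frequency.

fs/2 = 16.77 kHz.
86.8 kHz mod fs = 19.72 kHz.
19.72 kHz > fs/2 = 16.77 kHz, folds to fs − 19.72 kHz = 13.82 kHz.
2.34 kHz ≤ fs/2 = 16.77 kHz, passes unchanged.
61.82 kHz mod fs = 28.28 kHz.
28.28 kHz > fs/2 = 16.77 kHz, folds to fs − 28.28 kHz = 5.26 kHz.
35.2 kHz mod fs = 1.66 kHz.
1.66 kHz ≤ fs/2 = 16.77 kHz, appears at 1.66 kHz.
47.36 kHz mod fs = 13.82 kHz.
13.82 kHz ≤ fs/2 = 16.77 kHz, appears at 13.82 kHz.
47.36 kHz and 86.8 kHz both map to 13.82 kHz.

13.82 kHz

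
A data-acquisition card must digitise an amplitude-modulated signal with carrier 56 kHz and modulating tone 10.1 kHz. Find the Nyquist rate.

132.2 kHz

AM sidebands sit at fc ± fm = 45.9 kHz and 66.1 kHz.
Highest-frequency component: 66.1 kHz.
Nyquist rate = 2 × 66.1 kHz = 132.2 kHz.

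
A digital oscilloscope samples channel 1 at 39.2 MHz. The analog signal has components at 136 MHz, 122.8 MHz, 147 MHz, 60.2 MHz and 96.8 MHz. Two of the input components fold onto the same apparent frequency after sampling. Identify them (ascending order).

96.8 MHz, 136 MHz

fs/2 = 19.6 MHz.
136 MHz mod fs = 18.4 MHz.
18.4 MHz ≤ fs/2 = 19.6 MHz, appears at 18.4 MHz.
122.8 MHz mod fs = 5.2 MHz.
5.2 MHz ≤ fs/2 = 19.6 MHz, appears at 5.2 MHz.
147 MHz mod fs = 29.4 MHz.
29.4 MHz > fs/2 = 19.6 MHz, folds to fs − 29.4 MHz = 9.8 MHz.
60.2 MHz mod fs = 21 MHz.
21 MHz > fs/2 = 19.6 MHz, folds to fs − 21 MHz = 18.2 MHz.
96.8 MHz mod fs = 18.4 MHz.
18.4 MHz ≤ fs/2 = 19.6 MHz, appears at 18.4 MHz.
96.8 MHz and 136 MHz both map to 18.4 MHz.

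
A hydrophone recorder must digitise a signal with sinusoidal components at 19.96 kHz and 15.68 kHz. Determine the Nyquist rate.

39.92 kHz

Highest-frequency component: 19.96 kHz.
Nyquist rate = 2 × 19.96 kHz = 39.92 kHz.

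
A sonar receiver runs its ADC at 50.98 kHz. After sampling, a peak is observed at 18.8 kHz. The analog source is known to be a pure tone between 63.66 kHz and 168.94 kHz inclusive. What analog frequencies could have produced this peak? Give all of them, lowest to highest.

69.78 kHz, 83.16 kHz, 120.76 kHz, 134.14 kHz

Frequencies that alias to 18.8 kHz are k·fs ± 18.8 kHz for integer k ≥ 0.
k=0: 18.8 kHz.
k=1: 32.18 kHz, 69.78 kHz.
k=2: 83.16 kHz, 120.76 kHz.
k=3: 134.14 kHz, 171.74 kHz.
k=4: 185.12 kHz, 222.72 kHz.
Within [63.66 kHz, 168.94 kHz]: 69.78 kHz, 83.16 kHz, 120.76 kHz, 134.14 kHz.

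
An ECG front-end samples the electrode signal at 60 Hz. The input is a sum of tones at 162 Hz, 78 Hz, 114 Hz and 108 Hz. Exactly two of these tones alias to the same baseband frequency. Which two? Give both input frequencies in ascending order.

fs/2 = 30 Hz.
162 Hz mod fs = 42 Hz.
42 Hz > fs/2 = 30 Hz, folds to fs − 42 Hz = 18 Hz.
78 Hz mod fs = 18 Hz.
18 Hz ≤ fs/2 = 30 Hz, appears at 18 Hz.
114 Hz mod fs = 54 Hz.
54 Hz > fs/2 = 30 Hz, folds to fs − 54 Hz = 6 Hz.
108 Hz mod fs = 48 Hz.
48 Hz > fs/2 = 30 Hz, folds to fs − 48 Hz = 12 Hz.
78 Hz and 162 Hz both map to 18 Hz.

78 Hz, 162 Hz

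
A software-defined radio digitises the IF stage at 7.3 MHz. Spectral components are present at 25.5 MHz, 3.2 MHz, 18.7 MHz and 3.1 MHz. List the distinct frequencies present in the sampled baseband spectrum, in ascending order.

3.1 MHz, 3.2 MHz, 3.6 MHz

fs/2 = 3.65 MHz.
25.5 MHz mod fs = 3.6 MHz.
3.6 MHz ≤ fs/2 = 3.65 MHz, appears at 3.6 MHz.
3.2 MHz ≤ fs/2 = 3.65 MHz, passes unchanged.
18.7 MHz mod fs = 4.1 MHz.
4.1 MHz > fs/2 = 3.65 MHz, folds to fs − 4.1 MHz = 3.2 MHz.
3.1 MHz ≤ fs/2 = 3.65 MHz, passes unchanged.
Distinct values: {3.1 MHz, 3.2 MHz, 3.6 MHz}.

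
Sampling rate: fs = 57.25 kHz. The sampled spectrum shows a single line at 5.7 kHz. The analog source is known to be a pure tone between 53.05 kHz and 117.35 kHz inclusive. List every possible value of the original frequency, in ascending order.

Frequencies that alias to 5.7 kHz are k·fs ± 5.7 kHz for integer k ≥ 0.
k=0: 5.7 kHz.
k=1: 51.55 kHz, 62.95 kHz.
k=2: 108.8 kHz, 120.2 kHz.
k=3: 166.05 kHz, 177.45 kHz.
Within [53.05 kHz, 117.35 kHz]: 62.95 kHz, 108.8 kHz.

62.95 kHz, 108.8 kHz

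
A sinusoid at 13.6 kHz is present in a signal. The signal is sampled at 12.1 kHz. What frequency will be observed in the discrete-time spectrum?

1.5 kHz

13.6 kHz mod fs = 1.5 kHz.
1.5 kHz ≤ fs/2 = 6.05 kHz, appears at 1.5 kHz.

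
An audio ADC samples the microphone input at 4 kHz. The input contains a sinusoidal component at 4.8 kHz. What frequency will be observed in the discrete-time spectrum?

4.8 kHz mod fs = 0.8 kHz.
0.8 kHz ≤ fs/2 = 2 kHz, appears at 0.8 kHz.

0.8 kHz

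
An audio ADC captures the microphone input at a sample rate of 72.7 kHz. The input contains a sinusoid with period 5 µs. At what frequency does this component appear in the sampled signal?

18.1 kHz

T = 5 µs → f = 1/T = 200 kHz.
200 kHz mod fs = 54.6 kHz.
54.6 kHz > fs/2 = 36.35 kHz, folds to fs − 54.6 kHz = 18.1 kHz.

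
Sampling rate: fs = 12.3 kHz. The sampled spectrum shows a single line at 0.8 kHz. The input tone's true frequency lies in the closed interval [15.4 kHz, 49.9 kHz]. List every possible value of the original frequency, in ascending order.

Frequencies that alias to 0.8 kHz are k·fs ± 0.8 kHz for integer k ≥ 0.
k=0: 0.8 kHz.
k=1: 11.5 kHz, 13.1 kHz.
k=2: 23.8 kHz, 25.4 kHz.
k=3: 36.1 kHz, 37.7 kHz.
k=4: 48.4 kHz, 50 kHz.
k=5: 60.7 kHz, 62.3 kHz.
Within [15.4 kHz, 49.9 kHz]: 23.8 kHz, 25.4 kHz, 36.1 kHz, 37.7 kHz, 48.4 kHz.

23.8 kHz, 25.4 kHz, 36.1 kHz, 37.7 kHz, 48.4 kHz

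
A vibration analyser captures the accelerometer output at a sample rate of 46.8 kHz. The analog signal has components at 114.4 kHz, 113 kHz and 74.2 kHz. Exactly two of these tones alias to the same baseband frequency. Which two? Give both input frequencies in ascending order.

74.2 kHz, 113 kHz

fs/2 = 23.4 kHz.
114.4 kHz mod fs = 20.8 kHz.
20.8 kHz ≤ fs/2 = 23.4 kHz, appears at 20.8 kHz.
113 kHz mod fs = 19.4 kHz.
19.4 kHz ≤ fs/2 = 23.4 kHz, appears at 19.4 kHz.
74.2 kHz mod fs = 27.4 kHz.
27.4 kHz > fs/2 = 23.4 kHz, folds to fs − 27.4 kHz = 19.4 kHz.
74.2 kHz and 113 kHz both map to 19.4 kHz.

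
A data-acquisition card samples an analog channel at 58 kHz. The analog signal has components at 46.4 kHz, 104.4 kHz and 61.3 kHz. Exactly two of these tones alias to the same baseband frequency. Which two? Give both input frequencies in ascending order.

46.4 kHz, 104.4 kHz

fs/2 = 29 kHz.
46.4 kHz > fs/2 = 29 kHz, folds to fs − 46.4 kHz = 11.6 kHz.
104.4 kHz mod fs = 46.4 kHz.
46.4 kHz > fs/2 = 29 kHz, folds to fs − 46.4 kHz = 11.6 kHz.
61.3 kHz mod fs = 3.3 kHz.
3.3 kHz ≤ fs/2 = 29 kHz, appears at 3.3 kHz.
46.4 kHz and 104.4 kHz both map to 11.6 kHz.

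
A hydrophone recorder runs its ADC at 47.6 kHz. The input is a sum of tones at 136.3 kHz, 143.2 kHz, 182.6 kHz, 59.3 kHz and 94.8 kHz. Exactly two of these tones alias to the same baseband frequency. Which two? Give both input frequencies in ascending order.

fs/2 = 23.8 kHz.
136.3 kHz mod fs = 41.1 kHz.
41.1 kHz > fs/2 = 23.8 kHz, folds to fs − 41.1 kHz = 6.5 kHz.
143.2 kHz mod fs = 0.4 kHz.
0.4 kHz ≤ fs/2 = 23.8 kHz, appears at 0.4 kHz.
182.6 kHz mod fs = 39.8 kHz.
39.8 kHz > fs/2 = 23.8 kHz, folds to fs − 39.8 kHz = 7.8 kHz.
59.3 kHz mod fs = 11.7 kHz.
11.7 kHz ≤ fs/2 = 23.8 kHz, appears at 11.7 kHz.
94.8 kHz mod fs = 47.2 kHz.
47.2 kHz > fs/2 = 23.8 kHz, folds to fs − 47.2 kHz = 0.4 kHz.
94.8 kHz and 143.2 kHz both map to 0.4 kHz.

94.8 kHz, 143.2 kHz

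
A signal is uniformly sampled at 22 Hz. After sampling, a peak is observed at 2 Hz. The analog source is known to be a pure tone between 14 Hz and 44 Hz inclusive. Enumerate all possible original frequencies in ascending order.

Frequencies that alias to 2 Hz are k·fs ± 2 Hz for integer k ≥ 0.
k=0: 2 Hz.
k=1: 20 Hz, 24 Hz.
k=2: 42 Hz, 46 Hz.
k=3: 64 Hz, 68 Hz.
Within [14 Hz, 44 Hz]: 20 Hz, 24 Hz, 42 Hz.

20 Hz, 24 Hz, 42 Hz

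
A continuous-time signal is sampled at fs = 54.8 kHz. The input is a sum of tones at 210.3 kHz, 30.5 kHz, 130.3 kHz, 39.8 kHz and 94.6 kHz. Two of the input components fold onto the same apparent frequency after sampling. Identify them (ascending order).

fs/2 = 27.4 kHz.
210.3 kHz mod fs = 45.9 kHz.
45.9 kHz > fs/2 = 27.4 kHz, folds to fs − 45.9 kHz = 8.9 kHz.
30.5 kHz > fs/2 = 27.4 kHz, folds to fs − 30.5 kHz = 24.3 kHz.
130.3 kHz mod fs = 20.7 kHz.
20.7 kHz ≤ fs/2 = 27.4 kHz, appears at 20.7 kHz.
39.8 kHz > fs/2 = 27.4 kHz, folds to fs − 39.8 kHz = 15 kHz.
94.6 kHz mod fs = 39.8 kHz.
39.8 kHz > fs/2 = 27.4 kHz, folds to fs − 39.8 kHz = 15 kHz.
39.8 kHz and 94.6 kHz both map to 15 kHz.

39.8 kHz, 94.6 kHz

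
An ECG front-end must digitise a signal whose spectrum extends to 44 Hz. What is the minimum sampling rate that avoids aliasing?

88 Hz

Nyquist rate = 2 × 44 Hz = 88 Hz.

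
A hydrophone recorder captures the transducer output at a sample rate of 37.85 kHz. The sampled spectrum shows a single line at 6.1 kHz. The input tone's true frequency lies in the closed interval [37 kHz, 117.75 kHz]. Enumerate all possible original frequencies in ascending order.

Frequencies that alias to 6.1 kHz are k·fs ± 6.1 kHz for integer k ≥ 0.
k=0: 6.1 kHz.
k=1: 31.75 kHz, 43.95 kHz.
k=2: 69.6 kHz, 81.8 kHz.
k=3: 107.45 kHz, 119.65 kHz.
k=4: 145.3 kHz, 157.5 kHz.
Within [37 kHz, 117.75 kHz]: 43.95 kHz, 69.6 kHz, 81.8 kHz, 107.45 kHz.

43.95 kHz, 69.6 kHz, 81.8 kHz, 107.45 kHz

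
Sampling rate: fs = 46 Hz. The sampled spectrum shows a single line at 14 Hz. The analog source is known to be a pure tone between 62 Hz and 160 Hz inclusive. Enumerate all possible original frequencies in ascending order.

78 Hz, 106 Hz, 124 Hz, 152 Hz

Frequencies that alias to 14 Hz are k·fs ± 14 Hz for integer k ≥ 0.
k=0: 14 Hz.
k=1: 32 Hz, 60 Hz.
k=2: 78 Hz, 106 Hz.
k=3: 124 Hz, 152 Hz.
k=4: 170 Hz, 198 Hz.
Within [62 Hz, 160 Hz]: 78 Hz, 106 Hz, 124 Hz, 152 Hz.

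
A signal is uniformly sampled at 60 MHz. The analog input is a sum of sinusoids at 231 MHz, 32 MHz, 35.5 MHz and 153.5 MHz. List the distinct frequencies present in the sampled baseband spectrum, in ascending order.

fs/2 = 30 MHz.
231 MHz mod fs = 51 MHz.
51 MHz > fs/2 = 30 MHz, folds to fs − 51 MHz = 9 MHz.
32 MHz > fs/2 = 30 MHz, folds to fs − 32 MHz = 28 MHz.
35.5 MHz > fs/2 = 30 MHz, folds to fs − 35.5 MHz = 24.5 MHz.
153.5 MHz mod fs = 33.5 MHz.
33.5 MHz > fs/2 = 30 MHz, folds to fs − 33.5 MHz = 26.5 MHz.
Distinct values: {9 MHz, 24.5 MHz, 26.5 MHz, 28 MHz}.

9 MHz, 24.5 MHz, 26.5 MHz, 28 MHz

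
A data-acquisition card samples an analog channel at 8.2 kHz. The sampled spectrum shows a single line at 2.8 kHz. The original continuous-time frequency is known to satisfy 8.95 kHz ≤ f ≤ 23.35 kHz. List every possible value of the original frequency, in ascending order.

Frequencies that alias to 2.8 kHz are k·fs ± 2.8 kHz for integer k ≥ 0.
k=0: 2.8 kHz.
k=1: 5.4 kHz, 11 kHz.
k=2: 13.6 kHz, 19.2 kHz.
k=3: 21.8 kHz, 27.4 kHz.
k=4: 30 kHz, 35.6 kHz.
Within [8.95 kHz, 23.35 kHz]: 11 kHz, 13.6 kHz, 19.2 kHz, 21.8 kHz.

11 kHz, 13.6 kHz, 19.2 kHz, 21.8 kHz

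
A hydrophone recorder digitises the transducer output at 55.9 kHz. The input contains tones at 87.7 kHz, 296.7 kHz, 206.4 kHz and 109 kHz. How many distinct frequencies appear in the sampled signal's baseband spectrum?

3

fs/2 = 27.95 kHz.
87.7 kHz mod fs = 31.8 kHz.
31.8 kHz > fs/2 = 27.95 kHz, folds to fs − 31.8 kHz = 24.1 kHz.
296.7 kHz mod fs = 17.2 kHz.
17.2 kHz ≤ fs/2 = 27.95 kHz, appears at 17.2 kHz.
206.4 kHz mod fs = 38.7 kHz.
38.7 kHz > fs/2 = 27.95 kHz, folds to fs − 38.7 kHz = 17.2 kHz.
109 kHz mod fs = 53.1 kHz.
53.1 kHz > fs/2 = 27.95 kHz, folds to fs − 53.1 kHz = 2.8 kHz.
Distinct values: {2.8 kHz, 17.2 kHz, 24.1 kHz} → 3.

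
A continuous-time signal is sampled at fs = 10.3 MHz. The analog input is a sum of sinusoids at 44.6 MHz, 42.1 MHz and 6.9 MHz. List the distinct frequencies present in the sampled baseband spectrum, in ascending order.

0.9 MHz, 3.4 MHz

fs/2 = 5.15 MHz.
44.6 MHz mod fs = 3.4 MHz.
3.4 MHz ≤ fs/2 = 5.15 MHz, appears at 3.4 MHz.
42.1 MHz mod fs = 0.9 MHz.
0.9 MHz ≤ fs/2 = 5.15 MHz, appears at 0.9 MHz.
6.9 MHz > fs/2 = 5.15 MHz, folds to fs − 6.9 MHz = 3.4 MHz.
Distinct values: {0.9 MHz, 3.4 MHz}.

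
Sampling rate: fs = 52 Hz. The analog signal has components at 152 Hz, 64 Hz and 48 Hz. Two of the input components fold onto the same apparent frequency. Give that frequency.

4 Hz

fs/2 = 26 Hz.
152 Hz mod fs = 48 Hz.
48 Hz > fs/2 = 26 Hz, folds to fs − 48 Hz = 4 Hz.
64 Hz mod fs = 12 Hz.
12 Hz ≤ fs/2 = 26 Hz, appears at 12 Hz.
48 Hz > fs/2 = 26 Hz, folds to fs − 48 Hz = 4 Hz.
48 Hz and 152 Hz both map to 4 Hz.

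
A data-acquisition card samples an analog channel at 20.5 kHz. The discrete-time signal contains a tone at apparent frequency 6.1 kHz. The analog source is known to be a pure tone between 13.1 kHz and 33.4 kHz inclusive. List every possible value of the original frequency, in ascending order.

14.4 kHz, 26.6 kHz

Frequencies that alias to 6.1 kHz are k·fs ± 6.1 kHz for integer k ≥ 0.
k=0: 6.1 kHz.
k=1: 14.4 kHz, 26.6 kHz.
k=2: 34.9 kHz, 47.1 kHz.
Within [13.1 kHz, 33.4 kHz]: 14.4 kHz, 26.6 kHz.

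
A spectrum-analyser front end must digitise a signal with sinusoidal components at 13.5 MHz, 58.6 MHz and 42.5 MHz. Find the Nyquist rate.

Highest-frequency component: 58.6 MHz.
Nyquist rate = 2 × 58.6 MHz = 117.2 MHz.

117.2 MHz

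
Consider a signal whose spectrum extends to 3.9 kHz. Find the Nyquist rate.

Nyquist rate = 2 × 3.9 kHz = 7.8 kHz.

7.8 kHz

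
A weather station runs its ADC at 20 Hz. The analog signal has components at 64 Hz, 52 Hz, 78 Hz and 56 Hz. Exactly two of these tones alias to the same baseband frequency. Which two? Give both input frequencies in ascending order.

56 Hz, 64 Hz

fs/2 = 10 Hz.
64 Hz mod fs = 4 Hz.
4 Hz ≤ fs/2 = 10 Hz, appears at 4 Hz.
52 Hz mod fs = 12 Hz.
12 Hz > fs/2 = 10 Hz, folds to fs − 12 Hz = 8 Hz.
78 Hz mod fs = 18 Hz.
18 Hz > fs/2 = 10 Hz, folds to fs − 18 Hz = 2 Hz.
56 Hz mod fs = 16 Hz.
16 Hz > fs/2 = 10 Hz, folds to fs − 16 Hz = 4 Hz.
56 Hz and 64 Hz both map to 4 Hz.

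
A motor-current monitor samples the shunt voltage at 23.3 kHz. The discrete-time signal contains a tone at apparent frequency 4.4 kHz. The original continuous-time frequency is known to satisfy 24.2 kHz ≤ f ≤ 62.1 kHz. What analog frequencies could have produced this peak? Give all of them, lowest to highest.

27.7 kHz, 42.2 kHz, 51 kHz

Frequencies that alias to 4.4 kHz are k·fs ± 4.4 kHz for integer k ≥ 0.
k=0: 4.4 kHz.
k=1: 18.9 kHz, 27.7 kHz.
k=2: 42.2 kHz, 51 kHz.
k=3: 65.5 kHz, 74.3 kHz.
Within [24.2 kHz, 62.1 kHz]: 27.7 kHz, 42.2 kHz, 51 kHz.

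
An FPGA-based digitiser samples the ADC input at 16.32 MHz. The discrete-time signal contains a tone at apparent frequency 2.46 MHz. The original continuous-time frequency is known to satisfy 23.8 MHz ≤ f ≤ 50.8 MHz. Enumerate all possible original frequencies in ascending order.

Frequencies that alias to 2.46 MHz are k·fs ± 2.46 MHz for integer k ≥ 0.
k=0: 2.46 MHz.
k=1: 13.86 MHz, 18.78 MHz.
k=2: 30.18 MHz, 35.1 MHz.
k=3: 46.5 MHz, 51.42 MHz.
k=4: 62.82 MHz, 67.74 MHz.
Within [23.8 MHz, 50.8 MHz]: 30.18 MHz, 35.1 MHz, 46.5 MHz.

30.18 MHz, 35.1 MHz, 46.5 MHz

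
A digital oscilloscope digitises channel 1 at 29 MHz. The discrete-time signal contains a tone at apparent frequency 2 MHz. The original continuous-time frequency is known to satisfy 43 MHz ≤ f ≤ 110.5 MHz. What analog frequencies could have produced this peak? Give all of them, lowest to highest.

56 MHz, 60 MHz, 85 MHz, 89 MHz

Frequencies that alias to 2 MHz are k·fs ± 2 MHz for integer k ≥ 0.
k=0: 2 MHz.
k=1: 27 MHz, 31 MHz.
k=2: 56 MHz, 60 MHz.
k=3: 85 MHz, 89 MHz.
k=4: 114 MHz, 118 MHz.
Within [43 MHz, 110.5 MHz]: 56 MHz, 60 MHz, 85 MHz, 89 MHz.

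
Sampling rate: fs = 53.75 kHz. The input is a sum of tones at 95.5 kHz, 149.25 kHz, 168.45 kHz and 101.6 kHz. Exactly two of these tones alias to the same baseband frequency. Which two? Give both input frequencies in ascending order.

fs/2 = 26.875 kHz.
95.5 kHz mod fs = 41.75 kHz.
41.75 kHz > fs/2 = 26.875 kHz, folds to fs − 41.75 kHz = 12 kHz.
149.25 kHz mod fs = 41.75 kHz.
41.75 kHz > fs/2 = 26.875 kHz, folds to fs − 41.75 kHz = 12 kHz.
168.45 kHz mod fs = 7.2 kHz.
7.2 kHz ≤ fs/2 = 26.875 kHz, appears at 7.2 kHz.
101.6 kHz mod fs = 47.85 kHz.
47.85 kHz > fs/2 = 26.875 kHz, folds to fs − 47.85 kHz = 5.9 kHz.
95.5 kHz and 149.25 kHz both map to 12 kHz.

95.5 kHz, 149.25 kHz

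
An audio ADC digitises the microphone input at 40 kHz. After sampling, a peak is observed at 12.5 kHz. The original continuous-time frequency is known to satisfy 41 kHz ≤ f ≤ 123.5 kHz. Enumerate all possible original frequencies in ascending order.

52.5 kHz, 67.5 kHz, 92.5 kHz, 107.5 kHz

Frequencies that alias to 12.5 kHz are k·fs ± 12.5 kHz for integer k ≥ 0.
k=0: 12.5 kHz.
k=1: 27.5 kHz, 52.5 kHz.
k=2: 67.5 kHz, 92.5 kHz.
k=3: 107.5 kHz, 132.5 kHz.
k=4: 147.5 kHz, 172.5 kHz.
Within [41 kHz, 123.5 kHz]: 52.5 kHz, 67.5 kHz, 92.5 kHz, 107.5 kHz.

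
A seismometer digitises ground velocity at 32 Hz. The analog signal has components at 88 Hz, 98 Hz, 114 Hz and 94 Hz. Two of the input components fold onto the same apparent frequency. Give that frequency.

fs/2 = 16 Hz.
88 Hz mod fs = 24 Hz.
24 Hz > fs/2 = 16 Hz, folds to fs − 24 Hz = 8 Hz.
98 Hz mod fs = 2 Hz.
2 Hz ≤ fs/2 = 16 Hz, appears at 2 Hz.
114 Hz mod fs = 18 Hz.
18 Hz > fs/2 = 16 Hz, folds to fs − 18 Hz = 14 Hz.
94 Hz mod fs = 30 Hz.
30 Hz > fs/2 = 16 Hz, folds to fs − 30 Hz = 2 Hz.
94 Hz and 98 Hz both map to 2 Hz.

2 Hz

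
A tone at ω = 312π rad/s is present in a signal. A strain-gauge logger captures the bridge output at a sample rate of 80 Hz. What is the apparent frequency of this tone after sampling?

4 Hz

ω = 312π rad/s → f = ω/(2π) = 156 Hz.
156 Hz mod fs = 76 Hz.
76 Hz > fs/2 = 40 Hz, folds to fs − 76 Hz = 4 Hz.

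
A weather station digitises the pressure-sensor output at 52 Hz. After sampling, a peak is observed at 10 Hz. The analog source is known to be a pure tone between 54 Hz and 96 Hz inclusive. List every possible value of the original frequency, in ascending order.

62 Hz, 94 Hz

Frequencies that alias to 10 Hz are k·fs ± 10 Hz for integer k ≥ 0.
k=0: 10 Hz.
k=1: 42 Hz, 62 Hz.
k=2: 94 Hz, 114 Hz.
k=3: 146 Hz, 166 Hz.
Within [54 Hz, 96 Hz]: 62 Hz, 94 Hz.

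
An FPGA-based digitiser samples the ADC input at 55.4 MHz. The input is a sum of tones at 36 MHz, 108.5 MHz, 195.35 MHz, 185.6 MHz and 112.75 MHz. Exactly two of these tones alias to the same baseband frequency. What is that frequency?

fs/2 = 27.7 MHz.
36 MHz > fs/2 = 27.7 MHz, folds to fs − 36 MHz = 19.4 MHz.
108.5 MHz mod fs = 53.1 MHz.
53.1 MHz > fs/2 = 27.7 MHz, folds to fs − 53.1 MHz = 2.3 MHz.
195.35 MHz mod fs = 29.15 MHz.
29.15 MHz > fs/2 = 27.7 MHz, folds to fs − 29.15 MHz = 26.25 MHz.
185.6 MHz mod fs = 19.4 MHz.
19.4 MHz ≤ fs/2 = 27.7 MHz, appears at 19.4 MHz.
112.75 MHz mod fs = 1.95 MHz.
1.95 MHz ≤ fs/2 = 27.7 MHz, appears at 1.95 MHz.
36 MHz and 185.6 MHz both map to 19.4 MHz.

19.4 MHz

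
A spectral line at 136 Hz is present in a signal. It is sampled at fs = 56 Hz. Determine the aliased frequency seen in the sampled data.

24 Hz

136 Hz mod fs = 24 Hz.
24 Hz ≤ fs/2 = 28 Hz, appears at 24 Hz.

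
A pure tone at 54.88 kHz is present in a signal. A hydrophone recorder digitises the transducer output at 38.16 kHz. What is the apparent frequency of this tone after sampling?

16.72 kHz

54.88 kHz mod fs = 16.72 kHz.
16.72 kHz ≤ fs/2 = 19.08 kHz, appears at 16.72 kHz.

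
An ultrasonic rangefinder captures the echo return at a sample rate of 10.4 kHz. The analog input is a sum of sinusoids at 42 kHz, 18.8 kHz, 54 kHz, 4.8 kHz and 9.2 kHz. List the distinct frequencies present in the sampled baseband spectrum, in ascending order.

0.4 kHz, 1.2 kHz, 2 kHz, 4.8 kHz

fs/2 = 5.2 kHz.
42 kHz mod fs = 0.4 kHz.
0.4 kHz ≤ fs/2 = 5.2 kHz, appears at 0.4 kHz.
18.8 kHz mod fs = 8.4 kHz.
8.4 kHz > fs/2 = 5.2 kHz, folds to fs − 8.4 kHz = 2 kHz.
54 kHz mod fs = 2 kHz.
2 kHz ≤ fs/2 = 5.2 kHz, appears at 2 kHz.
4.8 kHz ≤ fs/2 = 5.2 kHz, passes unchanged.
9.2 kHz > fs/2 = 5.2 kHz, folds to fs − 9.2 kHz = 1.2 kHz.
Distinct values: {0.4 kHz, 1.2 kHz, 2 kHz, 4.8 kHz}.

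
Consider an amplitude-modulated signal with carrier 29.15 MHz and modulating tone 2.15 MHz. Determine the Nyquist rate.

AM sidebands sit at fc ± fm = 27 MHz and 31.3 MHz.
Highest-frequency component: 31.3 MHz.
Nyquist rate = 2 × 31.3 MHz = 62.6 MHz.

62.6 MHz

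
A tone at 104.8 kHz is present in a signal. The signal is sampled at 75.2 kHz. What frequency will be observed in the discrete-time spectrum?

104.8 kHz mod fs = 29.6 kHz.
29.6 kHz ≤ fs/2 = 37.6 kHz, appears at 29.6 kHz.

29.6 kHz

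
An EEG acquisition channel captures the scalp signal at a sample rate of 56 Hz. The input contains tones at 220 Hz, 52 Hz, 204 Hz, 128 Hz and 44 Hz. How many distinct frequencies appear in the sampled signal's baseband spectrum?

fs/2 = 28 Hz.
220 Hz mod fs = 52 Hz.
52 Hz > fs/2 = 28 Hz, folds to fs − 52 Hz = 4 Hz.
52 Hz > fs/2 = 28 Hz, folds to fs − 52 Hz = 4 Hz.
204 Hz mod fs = 36 Hz.
36 Hz > fs/2 = 28 Hz, folds to fs − 36 Hz = 20 Hz.
128 Hz mod fs = 16 Hz.
16 Hz ≤ fs/2 = 28 Hz, appears at 16 Hz.
44 Hz > fs/2 = 28 Hz, folds to fs − 44 Hz = 12 Hz.
Distinct values: {4 Hz, 12 Hz, 16 Hz, 20 Hz} → 4.

4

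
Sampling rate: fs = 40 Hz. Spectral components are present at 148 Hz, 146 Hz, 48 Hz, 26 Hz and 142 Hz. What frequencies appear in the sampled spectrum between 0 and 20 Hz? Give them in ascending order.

8 Hz, 12 Hz, 14 Hz, 18 Hz

fs/2 = 20 Hz.
148 Hz mod fs = 28 Hz.
28 Hz > fs/2 = 20 Hz, folds to fs − 28 Hz = 12 Hz.
146 Hz mod fs = 26 Hz.
26 Hz > fs/2 = 20 Hz, folds to fs − 26 Hz = 14 Hz.
48 Hz mod fs = 8 Hz.
8 Hz ≤ fs/2 = 20 Hz, appears at 8 Hz.
26 Hz > fs/2 = 20 Hz, folds to fs − 26 Hz = 14 Hz.
142 Hz mod fs = 22 Hz.
22 Hz > fs/2 = 20 Hz, folds to fs − 22 Hz = 18 Hz.
Distinct values: {8 Hz, 12 Hz, 14 Hz, 18 Hz}.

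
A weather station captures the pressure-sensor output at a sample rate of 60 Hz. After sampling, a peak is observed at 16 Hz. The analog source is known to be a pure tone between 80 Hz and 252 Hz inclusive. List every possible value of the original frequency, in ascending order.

104 Hz, 136 Hz, 164 Hz, 196 Hz, 224 Hz

Frequencies that alias to 16 Hz are k·fs ± 16 Hz for integer k ≥ 0.
k=0: 16 Hz.
k=1: 44 Hz, 76 Hz.
k=2: 104 Hz, 136 Hz.
k=3: 164 Hz, 196 Hz.
k=4: 224 Hz, 256 Hz.
k=5: 284 Hz, 316 Hz.
Within [80 Hz, 252 Hz]: 104 Hz, 136 Hz, 164 Hz, 196 Hz, 224 Hz.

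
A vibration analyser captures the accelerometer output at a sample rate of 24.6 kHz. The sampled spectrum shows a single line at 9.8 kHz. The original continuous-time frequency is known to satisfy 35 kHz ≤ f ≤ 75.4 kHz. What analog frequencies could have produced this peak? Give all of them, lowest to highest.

39.4 kHz, 59 kHz, 64 kHz

Frequencies that alias to 9.8 kHz are k·fs ± 9.8 kHz for integer k ≥ 0.
k=0: 9.8 kHz.
k=1: 14.8 kHz, 34.4 kHz.
k=2: 39.4 kHz, 59 kHz.
k=3: 64 kHz, 83.6 kHz.
k=4: 88.6 kHz, 108.2 kHz.
Within [35 kHz, 75.4 kHz]: 39.4 kHz, 59 kHz, 64 kHz.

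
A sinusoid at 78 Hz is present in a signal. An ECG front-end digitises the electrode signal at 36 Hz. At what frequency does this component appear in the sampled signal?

78 Hz mod fs = 6 Hz.
6 Hz ≤ fs/2 = 18 Hz, appears at 6 Hz.

6 Hz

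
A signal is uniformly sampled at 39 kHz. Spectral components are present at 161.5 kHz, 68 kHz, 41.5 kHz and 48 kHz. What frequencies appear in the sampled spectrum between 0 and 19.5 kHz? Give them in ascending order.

fs/2 = 19.5 kHz.
161.5 kHz mod fs = 5.5 kHz.
5.5 kHz ≤ fs/2 = 19.5 kHz, appears at 5.5 kHz.
68 kHz mod fs = 29 kHz.
29 kHz > fs/2 = 19.5 kHz, folds to fs − 29 kHz = 10 kHz.
41.5 kHz mod fs = 2.5 kHz.
2.5 kHz ≤ fs/2 = 19.5 kHz, appears at 2.5 kHz.
48 kHz mod fs = 9 kHz.
9 kHz ≤ fs/2 = 19.5 kHz, appears at 9 kHz.
Distinct values: {2.5 kHz, 5.5 kHz, 9 kHz, 10 kHz}.

2.5 kHz, 5.5 kHz, 9 kHz, 10 kHz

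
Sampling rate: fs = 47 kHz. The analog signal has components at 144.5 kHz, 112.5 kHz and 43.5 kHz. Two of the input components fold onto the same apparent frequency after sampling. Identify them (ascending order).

43.5 kHz, 144.5 kHz

fs/2 = 23.5 kHz.
144.5 kHz mod fs = 3.5 kHz.
3.5 kHz ≤ fs/2 = 23.5 kHz, appears at 3.5 kHz.
112.5 kHz mod fs = 18.5 kHz.
18.5 kHz ≤ fs/2 = 23.5 kHz, appears at 18.5 kHz.
43.5 kHz > fs/2 = 23.5 kHz, folds to fs − 43.5 kHz = 3.5 kHz.
43.5 kHz and 144.5 kHz both map to 3.5 kHz.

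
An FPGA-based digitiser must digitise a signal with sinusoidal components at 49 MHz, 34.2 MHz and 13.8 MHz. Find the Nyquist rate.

Highest-frequency component: 49 MHz.
Nyquist rate = 2 × 49 MHz = 98 MHz.

98 MHz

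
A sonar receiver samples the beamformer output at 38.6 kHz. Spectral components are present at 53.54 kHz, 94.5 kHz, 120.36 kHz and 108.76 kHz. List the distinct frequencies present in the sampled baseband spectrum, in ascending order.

4.56 kHz, 7.04 kHz, 14.94 kHz, 17.3 kHz

fs/2 = 19.3 kHz.
53.54 kHz mod fs = 14.94 kHz.
14.94 kHz ≤ fs/2 = 19.3 kHz, appears at 14.94 kHz.
94.5 kHz mod fs = 17.3 kHz.
17.3 kHz ≤ fs/2 = 19.3 kHz, appears at 17.3 kHz.
120.36 kHz mod fs = 4.56 kHz.
4.56 kHz ≤ fs/2 = 19.3 kHz, appears at 4.56 kHz.
108.76 kHz mod fs = 31.56 kHz.
31.56 kHz > fs/2 = 19.3 kHz, folds to fs − 31.56 kHz = 7.04 kHz.
Distinct values: {4.56 kHz, 7.04 kHz, 14.94 kHz, 17.3 kHz}.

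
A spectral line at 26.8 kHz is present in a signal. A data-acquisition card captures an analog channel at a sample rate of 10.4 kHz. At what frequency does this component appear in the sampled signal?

4.4 kHz

26.8 kHz mod fs = 6 kHz.
6 kHz > fs/2 = 5.2 kHz, folds to fs − 6 kHz = 4.4 kHz.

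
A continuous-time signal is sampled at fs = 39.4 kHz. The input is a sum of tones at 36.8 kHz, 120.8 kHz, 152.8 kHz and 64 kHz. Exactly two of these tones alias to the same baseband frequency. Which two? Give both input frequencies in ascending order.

36.8 kHz, 120.8 kHz

fs/2 = 19.7 kHz.
36.8 kHz > fs/2 = 19.7 kHz, folds to fs − 36.8 kHz = 2.6 kHz.
120.8 kHz mod fs = 2.6 kHz.
2.6 kHz ≤ fs/2 = 19.7 kHz, appears at 2.6 kHz.
152.8 kHz mod fs = 34.6 kHz.
34.6 kHz > fs/2 = 19.7 kHz, folds to fs − 34.6 kHz = 4.8 kHz.
64 kHz mod fs = 24.6 kHz.
24.6 kHz > fs/2 = 19.7 kHz, folds to fs − 24.6 kHz = 14.8 kHz.
36.8 kHz and 120.8 kHz both map to 2.6 kHz.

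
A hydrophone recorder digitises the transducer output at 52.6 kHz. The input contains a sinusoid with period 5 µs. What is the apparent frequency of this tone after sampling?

T = 5 µs → f = 1/T = 200 kHz.
200 kHz mod fs = 42.2 kHz.
42.2 kHz > fs/2 = 26.3 kHz, folds to fs − 42.2 kHz = 10.4 kHz.

10.4 kHz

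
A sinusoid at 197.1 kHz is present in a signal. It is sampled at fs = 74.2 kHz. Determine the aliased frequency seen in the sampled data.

25.5 kHz

197.1 kHz mod fs = 48.7 kHz.
48.7 kHz > fs/2 = 37.1 kHz, folds to fs − 48.7 kHz = 25.5 kHz.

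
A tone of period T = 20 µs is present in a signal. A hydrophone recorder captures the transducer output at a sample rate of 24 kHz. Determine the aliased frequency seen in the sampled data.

2 kHz

T = 20 µs → f = 1/T = 50 kHz.
50 kHz mod fs = 2 kHz.
2 kHz ≤ fs/2 = 12 kHz, appears at 2 kHz.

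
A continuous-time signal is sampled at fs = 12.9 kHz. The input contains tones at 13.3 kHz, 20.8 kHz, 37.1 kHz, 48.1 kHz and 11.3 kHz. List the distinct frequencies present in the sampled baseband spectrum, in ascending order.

0.4 kHz, 1.6 kHz, 3.5 kHz, 5 kHz

fs/2 = 6.45 kHz.
13.3 kHz mod fs = 0.4 kHz.
0.4 kHz ≤ fs/2 = 6.45 kHz, appears at 0.4 kHz.
20.8 kHz mod fs = 7.9 kHz.
7.9 kHz > fs/2 = 6.45 kHz, folds to fs − 7.9 kHz = 5 kHz.
37.1 kHz mod fs = 11.3 kHz.
11.3 kHz > fs/2 = 6.45 kHz, folds to fs − 11.3 kHz = 1.6 kHz.
48.1 kHz mod fs = 9.4 kHz.
9.4 kHz > fs/2 = 6.45 kHz, folds to fs − 9.4 kHz = 3.5 kHz.
11.3 kHz > fs/2 = 6.45 kHz, folds to fs − 11.3 kHz = 1.6 kHz.
Distinct values: {0.4 kHz, 1.6 kHz, 3.5 kHz, 5 kHz}.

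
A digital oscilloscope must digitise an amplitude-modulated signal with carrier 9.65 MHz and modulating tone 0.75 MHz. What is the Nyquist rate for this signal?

20.8 MHz

AM sidebands sit at fc ± fm = 8.9 MHz and 10.4 MHz.
Highest-frequency component: 10.4 MHz.
Nyquist rate = 2 × 10.4 MHz = 20.8 MHz.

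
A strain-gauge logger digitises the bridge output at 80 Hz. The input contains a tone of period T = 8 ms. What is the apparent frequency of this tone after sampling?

T = 8 ms → f = 1/T = 125 Hz.
125 Hz mod fs = 45 Hz.
45 Hz > fs/2 = 40 Hz, folds to fs − 45 Hz = 35 Hz.

35 Hz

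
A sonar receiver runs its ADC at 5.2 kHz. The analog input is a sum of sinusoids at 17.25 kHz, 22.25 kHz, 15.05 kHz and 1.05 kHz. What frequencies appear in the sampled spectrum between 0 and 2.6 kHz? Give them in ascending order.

0.55 kHz, 1.05 kHz, 1.45 kHz, 1.65 kHz

fs/2 = 2.6 kHz.
17.25 kHz mod fs = 1.65 kHz.
1.65 kHz ≤ fs/2 = 2.6 kHz, appears at 1.65 kHz.
22.25 kHz mod fs = 1.45 kHz.
1.45 kHz ≤ fs/2 = 2.6 kHz, appears at 1.45 kHz.
15.05 kHz mod fs = 4.65 kHz.
4.65 kHz > fs/2 = 2.6 kHz, folds to fs − 4.65 kHz = 0.55 kHz.
1.05 kHz ≤ fs/2 = 2.6 kHz, passes unchanged.
Distinct values: {0.55 kHz, 1.05 kHz, 1.45 kHz, 1.65 kHz}.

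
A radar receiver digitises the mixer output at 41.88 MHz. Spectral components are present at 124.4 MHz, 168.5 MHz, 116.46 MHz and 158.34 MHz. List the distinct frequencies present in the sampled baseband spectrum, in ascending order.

fs/2 = 20.94 MHz.
124.4 MHz mod fs = 40.64 MHz.
40.64 MHz > fs/2 = 20.94 MHz, folds to fs − 40.64 MHz = 1.24 MHz.
168.5 MHz mod fs = 0.98 MHz.
0.98 MHz ≤ fs/2 = 20.94 MHz, appears at 0.98 MHz.
116.46 MHz mod fs = 32.7 MHz.
32.7 MHz > fs/2 = 20.94 MHz, folds to fs − 32.7 MHz = 9.18 MHz.
158.34 MHz mod fs = 32.7 MHz.
32.7 MHz > fs/2 = 20.94 MHz, folds to fs − 32.7 MHz = 9.18 MHz.
Distinct values: {0.98 MHz, 1.24 MHz, 9.18 MHz}.

0.98 MHz, 1.24 MHz, 9.18 MHz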